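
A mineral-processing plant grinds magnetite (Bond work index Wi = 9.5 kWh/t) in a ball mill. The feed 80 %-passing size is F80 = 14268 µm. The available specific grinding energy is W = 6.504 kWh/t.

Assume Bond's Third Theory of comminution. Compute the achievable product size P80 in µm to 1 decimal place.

P80 = 169.4 µm

W = 10 Wi (P80^-0.5 − F80^-0.5)
⇒ 1/√P80 = W/(10·Wi) + 1/√F80
  = 6.5040/(10·9.5) + 1/√14268 = 0.068463 + 0.008372 = 0.076835
P80 = (1/0.076835)² = 13.0149² = 169.39 µm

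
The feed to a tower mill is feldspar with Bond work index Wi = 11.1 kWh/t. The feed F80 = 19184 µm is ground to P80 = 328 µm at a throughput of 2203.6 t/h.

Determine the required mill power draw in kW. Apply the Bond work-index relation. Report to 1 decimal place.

P = 11739.8 kW

W_Bond = 10·Wi·(1/√P₈₀ − 1/√F₈₀)
W = 10·11.1·(1/√328 − 1/√19184) = 10·11.1·(0.047996) = 5.3275 kWh/t
Mill draw = 5.3275 × 2203.6 = 11739.8 kW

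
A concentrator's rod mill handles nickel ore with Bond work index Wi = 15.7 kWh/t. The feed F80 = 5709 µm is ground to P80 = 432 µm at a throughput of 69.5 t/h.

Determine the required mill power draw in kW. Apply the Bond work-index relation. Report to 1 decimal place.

P = 380.6 kW

W = 10 Wi / √P80 − 10 Wi / √F80
W = 10·15.7·(1/√432 − 1/√5709) = 10·15.7·(0.034878) = 5.4758 kWh/t
Mill draw = 5.4758 × 69.5 = 380.6 kW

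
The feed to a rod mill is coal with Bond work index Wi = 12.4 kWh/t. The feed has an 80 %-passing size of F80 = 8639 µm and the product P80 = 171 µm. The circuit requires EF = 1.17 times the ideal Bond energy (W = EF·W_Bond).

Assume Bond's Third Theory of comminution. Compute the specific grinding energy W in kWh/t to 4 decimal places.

W = 9.5336 kWh/t

W = 10 Wi (1/√P80 − 1/√F80)  [Bond]
1/√171 = 0.076472;  1/√8639 = 0.010759
W = 10·12.4·(0.076472 − 0.010759) = 8.1484 kWh/t
W_actual = 1.17 × 8.1484 = 9.5336 kWh/t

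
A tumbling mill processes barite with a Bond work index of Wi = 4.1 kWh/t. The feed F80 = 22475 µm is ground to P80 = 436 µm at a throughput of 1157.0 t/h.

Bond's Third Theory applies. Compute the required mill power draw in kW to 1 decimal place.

P = 1955.4 kW

W = 10 Wi (1/√P80 − 1/√F80)  [Bond]
W = 10·4.1·(1/√436 − 1/√22475) = 10·4.1·(0.041221) = 1.6901 kWh/t
P_mill = W·ṁ = 1.6901·1157.0 = 1955.4 kW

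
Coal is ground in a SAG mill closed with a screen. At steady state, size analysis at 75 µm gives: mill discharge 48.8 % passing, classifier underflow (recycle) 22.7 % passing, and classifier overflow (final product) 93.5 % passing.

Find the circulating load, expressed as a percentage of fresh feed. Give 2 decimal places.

CL = 171.26 %

Two-product formula at 75 µm:
(1+r)·d = r·u + o ⇒ r = (o−d)/(d−u)
r = (93.5 − 48.8)/(48.8 − 22.7) = 44.7/26.1 = 1.7126
CL = 100·r = 171.26 %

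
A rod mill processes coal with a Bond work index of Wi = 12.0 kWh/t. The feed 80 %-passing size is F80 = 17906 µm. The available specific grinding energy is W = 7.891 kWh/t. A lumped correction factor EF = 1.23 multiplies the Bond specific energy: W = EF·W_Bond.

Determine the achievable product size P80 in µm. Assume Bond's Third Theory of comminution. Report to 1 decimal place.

Bond: W = 10·Wi·(1/√P80 − 1/√F80)
W_Bond = W / EF = 7.891 / 1.23 = 6.4154 kWh/t
P80^-0.5 = F80^-0.5 + W_Bond/(10 Wi)
  = 6.4154/(10·12.0) + 1/√17906 = 0.053462 + 0.007473 = 0.060935
P80 = (1/0.060935)² = 16.4109² = 269.32 µm

P80 = 269.3 µm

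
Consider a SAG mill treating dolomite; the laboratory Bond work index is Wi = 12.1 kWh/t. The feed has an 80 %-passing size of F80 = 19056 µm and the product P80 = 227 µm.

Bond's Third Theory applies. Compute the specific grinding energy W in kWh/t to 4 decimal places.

Bond: W = 10·Wi·(1/√P80 − 1/√F80)
1/√227 = 0.066372;  1/√19056 = 0.007244
W = 10·12.1·(0.066372 − 0.007244) = 7.1545 kWh/t

W = 7.1545 kWh/t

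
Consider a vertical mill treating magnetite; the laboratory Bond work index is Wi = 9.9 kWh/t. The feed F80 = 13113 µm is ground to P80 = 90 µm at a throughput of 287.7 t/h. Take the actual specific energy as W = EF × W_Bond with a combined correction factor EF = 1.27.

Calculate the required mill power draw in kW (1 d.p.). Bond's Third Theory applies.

W = 10 Wi / √P80 − 10 Wi / √F80
W = 10·9.9·(1/√90 − 1/√13113) = 10·9.9·(0.096677) = 9.5710 kWh/t
Apply correction: 9.5710 × 1.27 = 12.1551 kWh/t
Power = W × throughput = 12.1551 kWh/t × 287.7 t/h = 3497.0 kW

P = 3497.0 kW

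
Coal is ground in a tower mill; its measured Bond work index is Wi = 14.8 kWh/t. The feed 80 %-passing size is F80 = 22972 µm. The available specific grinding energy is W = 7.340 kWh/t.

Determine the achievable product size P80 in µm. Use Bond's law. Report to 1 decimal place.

P80 = 316.7 µm

W = 10·Wi·(P80^(-½) − F80^(-½))
⇒ 1/√P80 = W/(10 Wi) + 1/√F80
  = 7.3400/(10·14.8) + 1/√22972 = 0.049595 + 0.006598 = 0.056192
P80 = (1/0.056192)² = 17.7960² = 316.70 µm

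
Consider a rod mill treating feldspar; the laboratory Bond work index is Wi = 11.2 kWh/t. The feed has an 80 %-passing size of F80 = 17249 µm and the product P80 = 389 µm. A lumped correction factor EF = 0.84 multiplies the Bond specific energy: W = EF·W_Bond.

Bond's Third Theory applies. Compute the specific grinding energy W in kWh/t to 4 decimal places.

W = 10 Wi (1/√P80 − 1/√F80)  [Bond]
1/√389 = 0.050702;  1/√17249 = 0.007614
W = 10·11.2·(0.050702 − 0.007614) = 4.8258 kWh/t
With EF = 0.84: W = 4.8258·0.84 = 4.0537 kWh/t

W = 4.0537 kWh/t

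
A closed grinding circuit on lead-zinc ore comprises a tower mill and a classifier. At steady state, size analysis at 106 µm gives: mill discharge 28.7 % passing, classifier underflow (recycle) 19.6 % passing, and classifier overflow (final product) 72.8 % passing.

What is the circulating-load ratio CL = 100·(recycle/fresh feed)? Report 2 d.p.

CL = 484.62 %

Mass balance on the −106 µm fraction:
r = (o − d)/(d − u)
r = (72.8 − 28.7)/(28.7 − 19.6) = 44.1/9.1 = 4.8462
CL = 100·r = 484.62 %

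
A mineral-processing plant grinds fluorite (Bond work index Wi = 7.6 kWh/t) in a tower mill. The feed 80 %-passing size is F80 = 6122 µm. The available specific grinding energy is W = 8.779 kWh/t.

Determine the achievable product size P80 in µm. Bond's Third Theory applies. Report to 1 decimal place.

W = 10 Wi (1/√P80 − 1/√F80)  [Bond]
⇒ 1/√P80 = W/(10·Wi) + 1/√F80
  = 8.7790/(10·7.6) + 1/√6122 = 0.115513 + 0.012781 = 0.128294
P80 = (1/0.128294)² = 7.7946² = 60.76 µm

P80 = 60.8 µm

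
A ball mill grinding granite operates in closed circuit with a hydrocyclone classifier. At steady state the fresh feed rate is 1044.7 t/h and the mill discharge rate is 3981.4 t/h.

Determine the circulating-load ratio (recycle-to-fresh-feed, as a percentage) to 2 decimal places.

Steady state: M = F + R.
R = M − F = 3981.4 − 1044.7 = 2936.7 t/h
CL = 100·R/F = 100·2936.7/1044.7 = 281.10 %

CL = 281.10 %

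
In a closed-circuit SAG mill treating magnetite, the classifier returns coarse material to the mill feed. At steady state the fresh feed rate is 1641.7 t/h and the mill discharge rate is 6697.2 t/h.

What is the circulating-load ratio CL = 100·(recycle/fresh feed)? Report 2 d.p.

Mill node: discharge = fresh + recycle.
R = M − F = 6697.2 − 1641.7 = 5055.5 t/h
CL = 100·R/F = 100·5055.5/1641.7 = 307.94 %

CL = 307.94 %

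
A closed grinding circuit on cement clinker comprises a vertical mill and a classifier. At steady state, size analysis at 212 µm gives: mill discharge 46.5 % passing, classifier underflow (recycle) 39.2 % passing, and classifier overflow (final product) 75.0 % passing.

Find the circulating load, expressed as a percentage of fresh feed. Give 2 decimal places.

CL = 390.41 %

Two-product formula at 212 µm:
d + r·d = r·u + o → r(d−u) = o−d
r = (75.0 − 46.5)/(46.5 − 39.2) = 28.5/7.3 = 3.9041
CL = 100·r = 390.41 %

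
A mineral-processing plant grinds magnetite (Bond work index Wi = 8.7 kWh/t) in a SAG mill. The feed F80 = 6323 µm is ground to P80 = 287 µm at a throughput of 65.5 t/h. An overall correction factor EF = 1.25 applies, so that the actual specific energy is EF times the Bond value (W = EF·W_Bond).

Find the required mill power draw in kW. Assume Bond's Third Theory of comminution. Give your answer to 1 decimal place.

Bond: W = 10·Wi·(1/√P80 − 1/√F80)
W = 10·8.7·(1/√287 − 1/√6323) = 10·8.7·(0.046452) = 4.0413 kWh/t
Apply correction: 4.0413 × 1.25 = 5.0517 kWh/t
P_mill = W·ṁ = 5.0517·65.5 = 330.9 kW

P = 330.9 kW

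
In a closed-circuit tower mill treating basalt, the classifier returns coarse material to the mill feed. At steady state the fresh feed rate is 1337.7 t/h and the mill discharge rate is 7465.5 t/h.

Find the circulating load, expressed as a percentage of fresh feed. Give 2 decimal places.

CL = 458.08 %

Steady state: M = F + R.
R = M − F = 7465.5 − 1337.7 = 6127.8 t/h
CL = 100·R/F = 100·6127.8/1337.7 = 458.08 %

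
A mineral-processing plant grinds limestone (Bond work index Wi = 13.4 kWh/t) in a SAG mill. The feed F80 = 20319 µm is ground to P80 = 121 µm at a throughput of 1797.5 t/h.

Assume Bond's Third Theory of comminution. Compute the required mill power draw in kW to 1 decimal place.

P = 20207.1 kW

W = 10·Wi·[P80^(−½) − F80^(−½)]
W = 10·13.4·(1/√121 − 1/√20319) = 10·13.4·(0.083894) = 11.2418 kWh/t
Power = W × throughput = 11.2418 kWh/t × 1797.5 t/h = 20207.1 kW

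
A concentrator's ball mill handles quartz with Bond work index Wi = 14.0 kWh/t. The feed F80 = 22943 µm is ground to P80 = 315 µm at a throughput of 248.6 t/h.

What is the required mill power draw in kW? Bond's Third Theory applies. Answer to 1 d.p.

W_Bond = 10·Wi·(1/√P₈₀ − 1/√F₈₀)
W = 10·14.0·(1/√315 − 1/√22943) = 10·14.0·(0.049742) = 6.9638 kWh/t
P = W·T = 6.9638·248.6 = 1731.2 kW

P = 1731.2 kW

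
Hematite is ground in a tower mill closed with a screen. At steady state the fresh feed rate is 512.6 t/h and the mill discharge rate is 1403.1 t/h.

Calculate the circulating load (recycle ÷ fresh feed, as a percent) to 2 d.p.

Steady state: M = F + R.
R = M − F = 1403.1 − 512.6 = 890.5 t/h
CL = 100·R/F = 100·890.5/512.6 = 173.72 %

CL = 173.72 %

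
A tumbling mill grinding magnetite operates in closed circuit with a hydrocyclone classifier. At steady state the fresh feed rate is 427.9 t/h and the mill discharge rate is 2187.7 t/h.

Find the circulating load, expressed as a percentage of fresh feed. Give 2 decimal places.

Steady state: M = F + R.
R = M − F = 2187.7 − 427.9 = 1759.8 t/h
CL = 100·R/F = 100·1759.8/427.9 = 411.26 %

CL = 411.26 %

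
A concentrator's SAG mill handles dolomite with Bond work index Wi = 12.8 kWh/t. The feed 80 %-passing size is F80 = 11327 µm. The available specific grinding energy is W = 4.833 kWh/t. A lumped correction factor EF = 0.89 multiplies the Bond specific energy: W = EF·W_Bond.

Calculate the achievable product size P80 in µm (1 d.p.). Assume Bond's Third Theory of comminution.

W_Bond = 10·Wi·(1/√P₈₀ − 1/√F₈₀)
W_Bond = W / EF = 4.833 / 0.89 = 5.4303 kWh/t
⇒ 1/√P80 = W_Bond/(10·Wi) + 1/√F80
  = 5.4303/(10·12.8) + 1/√11327 = 0.042425 + 0.009396 = 0.051820
P80 = (1/0.051820)² = 19.2974² = 372.39 µm

P80 = 372.4 µm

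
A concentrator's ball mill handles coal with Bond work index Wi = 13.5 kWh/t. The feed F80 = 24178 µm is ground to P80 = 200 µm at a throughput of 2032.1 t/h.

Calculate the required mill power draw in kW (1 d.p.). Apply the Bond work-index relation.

P = 17634.0 kW

W = 10·Wi·[P80^(−½) − F80^(−½)]
W = 10·13.5·(1/√200 − 1/√24178) = 10·13.5·(0.064280) = 8.6777 kWh/t
Power = W × throughput = 8.6777 kWh/t × 2032.1 t/h = 17634.0 kW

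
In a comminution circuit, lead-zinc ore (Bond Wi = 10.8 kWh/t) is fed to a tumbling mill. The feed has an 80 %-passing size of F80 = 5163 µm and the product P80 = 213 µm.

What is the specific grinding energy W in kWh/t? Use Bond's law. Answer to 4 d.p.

Bond:  W = 10 Wi (1/√P − 1/√F)
1/√213 = 0.068519;  1/√5163 = 0.013917
W = 10·10.8·(0.068519 − 0.013917) = 5.8970 kWh/t

W = 5.8970 kWh/t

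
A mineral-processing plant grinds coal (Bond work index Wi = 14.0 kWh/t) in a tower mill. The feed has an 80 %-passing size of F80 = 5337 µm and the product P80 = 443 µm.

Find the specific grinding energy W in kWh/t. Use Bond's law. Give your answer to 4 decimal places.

W = 10 Wi (1/√P80 − 1/√F80)  [Bond]
1/√443 = 0.047511;  1/√5337 = 0.013688
W = 10·14.0·(0.047511 − 0.013688) = 4.7352 kWh/t

W = 4.7352 kWh/t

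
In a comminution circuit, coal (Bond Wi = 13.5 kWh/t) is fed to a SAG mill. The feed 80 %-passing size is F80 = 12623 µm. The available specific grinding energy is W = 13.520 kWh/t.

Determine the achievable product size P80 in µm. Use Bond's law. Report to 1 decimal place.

W = 10·Wi·(P80^(-½) − F80^(-½))
P80^(−½) = W/(10 Wi) + F80^(−½)
  = 13.5200/(10·13.5) + 1/√12623 = 0.100148 + 0.008901 = 0.109049
P80 = (1/0.109049)² = 9.1702² = 84.09 µm

P80 = 84.1 µm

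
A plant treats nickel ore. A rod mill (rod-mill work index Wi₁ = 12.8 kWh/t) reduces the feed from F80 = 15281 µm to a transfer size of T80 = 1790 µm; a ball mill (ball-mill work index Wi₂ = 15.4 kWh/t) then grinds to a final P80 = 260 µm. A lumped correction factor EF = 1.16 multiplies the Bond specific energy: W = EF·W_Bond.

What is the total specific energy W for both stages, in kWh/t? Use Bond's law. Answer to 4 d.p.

W = 9.1648 kWh/t

W_Bond = 10·Wi·(1/√P₈₀ − 1/√F₈₀)
Stage 1 (15281→1790 µm, Wi₁=12.8): W₁ = 10·12.8·(0.023636 − 0.008090) = 1.9899 kWh/t
Stage 2 (1790→260 µm, Wi₂=15.4): W₂ = 10·15.4·(0.062017 − 0.023636) = 5.9107 kWh/t
W = W₁ + W₂ = 1.9899 + 5.9107 = 7.9007 kWh/t
Corrected W = EF·W_Bond = 1.16·7.9007 = 9.1648 kWh/t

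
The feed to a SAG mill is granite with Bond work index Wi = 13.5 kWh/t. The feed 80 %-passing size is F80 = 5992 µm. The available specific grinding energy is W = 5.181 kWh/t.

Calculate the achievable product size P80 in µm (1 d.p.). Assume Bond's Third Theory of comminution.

P80 = 380.0 µm

W = 10·Wi·(P80^(-½) − F80^(-½))
P80^-0.5 = F80^-0.5 + W/(10 Wi)
  = 5.1810/(10·13.5) + 1/√5992 = 0.038378 + 0.012919 = 0.051296
P80 = (1/0.051296)² = 19.4946² = 380.04 µm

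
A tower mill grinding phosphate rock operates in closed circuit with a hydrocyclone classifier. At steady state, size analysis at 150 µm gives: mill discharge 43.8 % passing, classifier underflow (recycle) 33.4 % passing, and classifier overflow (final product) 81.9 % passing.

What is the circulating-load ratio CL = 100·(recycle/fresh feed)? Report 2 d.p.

Balance %-passing 150 µm (r = R/F):
(1+r)d = ru + o → r = (o−d)/(d−u)
r = (81.9 − 43.8)/(43.8 − 33.4) = 38.1/10.4 = 3.6635
CL = 100·r = 366.35 %

CL = 366.35 %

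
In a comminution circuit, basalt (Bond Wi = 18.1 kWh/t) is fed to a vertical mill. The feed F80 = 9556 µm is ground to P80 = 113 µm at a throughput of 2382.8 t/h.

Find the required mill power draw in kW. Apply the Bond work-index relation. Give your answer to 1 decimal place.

W = 10·Wi·[P80^(−½) − F80^(−½)]
W = 10·18.1·(1/√113 − 1/√9556) = 10·18.1·(0.083842) = 15.1755 kWh/t
Power = W × throughput = 15.1755 kWh/t × 2382.8 t/h = 36160.1 kW

P = 36160.1 kW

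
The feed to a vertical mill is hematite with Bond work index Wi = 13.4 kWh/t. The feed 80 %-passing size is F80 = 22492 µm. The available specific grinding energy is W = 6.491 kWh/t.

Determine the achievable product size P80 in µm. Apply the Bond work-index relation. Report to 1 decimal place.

P80 = 329.3 µm

W = 10 Wi (P80^-0.5 − F80^-0.5)
⇒ 1/√P80 = W/(10·Wi) + 1/√F80
  = 6.4910/(10·13.4) + 1/√22492 = 0.048440 + 0.006668 = 0.055108
P80 = (1/0.055108)² = 18.1461² = 329.28 µm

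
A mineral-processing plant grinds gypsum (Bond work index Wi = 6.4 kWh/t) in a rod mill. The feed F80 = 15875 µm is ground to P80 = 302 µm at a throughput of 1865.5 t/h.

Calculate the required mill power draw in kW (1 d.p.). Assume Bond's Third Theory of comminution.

W = 10·Wi·(P80^(-½) − F80^(-½))
W = 10·6.4·(1/√302 − 1/√15875) = 10·6.4·(0.049607) = 3.1748 kWh/t
P_mill = W·ṁ = 3.1748·1865.5 = 5922.7 kW

P = 5922.7 kW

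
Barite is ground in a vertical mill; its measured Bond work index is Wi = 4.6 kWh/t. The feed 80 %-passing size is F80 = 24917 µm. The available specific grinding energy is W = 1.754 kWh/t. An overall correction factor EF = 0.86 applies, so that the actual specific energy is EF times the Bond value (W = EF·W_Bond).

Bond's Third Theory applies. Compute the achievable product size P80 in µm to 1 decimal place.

P80 = 389.4 µm

W = 10 Wi (1/√P80 − 1/√F80)  [Bond]
W_Bond = W / EF = 1.754 / 0.86 = 2.0395 kWh/t
P80^(−½) = W_Bond/(10 Wi) + F80^(−½)
  = 2.0395/(10·4.6) + 1/√24917 = 0.044338 + 0.006335 = 0.050673
P80 = (1/0.050673)² = 19.7345² = 389.45 µm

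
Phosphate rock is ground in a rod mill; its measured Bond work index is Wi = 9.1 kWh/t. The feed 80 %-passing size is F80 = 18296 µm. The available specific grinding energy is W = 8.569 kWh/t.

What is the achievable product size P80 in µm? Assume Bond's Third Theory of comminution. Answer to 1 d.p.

W = 10 Wi / √P80 − 10 Wi / √F80
1/√P80 = 1/√F80 + W/(10·Wi)
  = 8.5690/(10·9.1) + 1/√18296 = 0.094165 + 0.007393 = 0.101558
P80 = (1/0.101558)² = 9.8466² = 96.96 µm

P80 = 97.0 µm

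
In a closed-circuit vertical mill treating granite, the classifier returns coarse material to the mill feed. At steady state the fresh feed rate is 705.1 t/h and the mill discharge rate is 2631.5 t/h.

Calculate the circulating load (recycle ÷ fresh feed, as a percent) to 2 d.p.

M = F + R at steady state, so:
R = M − F = 2631.5 − 705.1 = 1926.4 t/h
CL = 100·R/F = 100·1926.4/705.1 = 273.21 %

CL = 273.21 %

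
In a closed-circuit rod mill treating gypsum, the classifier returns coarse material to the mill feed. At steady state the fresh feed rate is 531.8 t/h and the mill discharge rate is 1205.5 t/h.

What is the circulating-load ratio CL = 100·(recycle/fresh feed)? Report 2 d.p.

CL = 126.68 %

Mill node: discharge = fresh + recycle.
R = M − F = 1205.5 − 531.8 = 673.7 t/h
CL = 100·R/F = 100·673.7/531.8 = 126.68 %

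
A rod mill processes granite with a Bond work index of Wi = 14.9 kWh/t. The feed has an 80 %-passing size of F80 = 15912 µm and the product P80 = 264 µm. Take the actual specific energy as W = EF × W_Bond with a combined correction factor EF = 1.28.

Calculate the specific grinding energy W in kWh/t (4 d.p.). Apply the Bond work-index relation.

W = 10.2261 kWh/t

W = 10 Wi / √P80 − 10 Wi / √F80
1/√264 = 0.061546;  1/√15912 = 0.007928
W = 10·14.9·(0.061546 − 0.007928) = 7.9891 kWh/t
W_actual = 1.28 × 7.9891 = 10.2261 kWh/t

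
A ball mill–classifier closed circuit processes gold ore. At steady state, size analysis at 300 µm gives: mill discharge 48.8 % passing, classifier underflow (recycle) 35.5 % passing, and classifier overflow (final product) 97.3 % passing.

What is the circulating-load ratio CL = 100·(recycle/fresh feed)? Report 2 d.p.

CL = 364.66 %

Mass balance on the −300 µm fraction:
(1+r)·d = r·u + o ⇒ r = (o−d)/(d−u)
r = (97.3 − 48.8)/(48.8 − 35.5) = 48.5/13.3 = 3.6466
CL = 100·r = 364.66 %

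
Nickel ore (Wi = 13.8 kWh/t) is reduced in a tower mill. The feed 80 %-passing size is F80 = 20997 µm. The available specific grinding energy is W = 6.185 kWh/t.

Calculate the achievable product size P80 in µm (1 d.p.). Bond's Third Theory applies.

Bond: W = 10·Wi·(1/√P80 − 1/√F80)
P80^-0.5 = F80^-0.5 + W/(10 Wi)
  = 6.1850/(10·13.8) + 1/√20997 = 0.044819 + 0.006901 = 0.051720
P80 = (1/0.051720)² = 19.3349² = 373.84 µm

P80 = 373.8 µm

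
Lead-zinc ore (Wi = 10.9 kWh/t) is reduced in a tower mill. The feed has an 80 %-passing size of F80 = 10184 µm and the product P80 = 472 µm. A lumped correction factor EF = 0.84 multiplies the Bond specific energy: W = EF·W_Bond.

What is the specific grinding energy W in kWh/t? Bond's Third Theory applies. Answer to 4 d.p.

W = 3.3071 kWh/t

W_Bond = 10·Wi·(1/√P₈₀ − 1/√F₈₀)
1/√472 = 0.046029;  1/√10184 = 0.009909
W = 10·10.9·(0.046029 − 0.009909) = 3.9370 kWh/t
Corrected W = EF·W_Bond = 0.84·3.9370 = 3.3071 kWh/t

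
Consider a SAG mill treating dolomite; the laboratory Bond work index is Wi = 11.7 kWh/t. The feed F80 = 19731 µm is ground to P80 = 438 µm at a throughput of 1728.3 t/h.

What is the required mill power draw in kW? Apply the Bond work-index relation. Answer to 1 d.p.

Bond:  W = 10 Wi (1/√P − 1/√F)
W = 10·11.7·(1/√438 − 1/√19731) = 10·11.7·(0.040663) = 4.7575 kWh/t
Power = W × throughput = 4.7575 kWh/t × 1728.3 t/h = 8222.5 kW

P = 8222.5 kW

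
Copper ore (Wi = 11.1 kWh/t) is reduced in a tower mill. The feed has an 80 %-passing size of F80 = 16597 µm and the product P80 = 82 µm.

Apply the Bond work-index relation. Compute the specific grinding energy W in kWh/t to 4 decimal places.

W = 11.3963 kWh/t

W = 10·Wi·[P80^(−½) − F80^(−½)]
1/√82 = 0.110432;  1/√16597 = 0.007762
W = 10·11.1·(0.110432 − 0.007762) = 11.3963 kWh/t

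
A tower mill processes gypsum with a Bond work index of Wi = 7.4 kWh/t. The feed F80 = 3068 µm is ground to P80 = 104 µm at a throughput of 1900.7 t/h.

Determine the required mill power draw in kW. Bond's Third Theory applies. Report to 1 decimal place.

P = 11252.7 kW

W = 10·Wi·[P80^(−½) − F80^(−½)]
W = 10·7.4·(1/√104 − 1/√3068) = 10·7.4·(0.080004) = 5.9203 kWh/t
P_mill = W·ṁ = 5.9203·1900.7 = 11252.7 kW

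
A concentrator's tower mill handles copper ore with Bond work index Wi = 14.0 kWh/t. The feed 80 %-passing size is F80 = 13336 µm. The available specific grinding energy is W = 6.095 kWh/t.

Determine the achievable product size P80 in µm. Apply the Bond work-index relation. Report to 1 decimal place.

W = 10 Wi / √P80 − 10 Wi / √F80
1/√P80 = 1/√F80 + W/(10·Wi)
  = 6.0950/(10·14.0) + 1/√13336 = 0.043536 + 0.008659 = 0.052195
P80 = (1/0.052195)² = 19.1589² = 367.06 µm

P80 = 367.1 µm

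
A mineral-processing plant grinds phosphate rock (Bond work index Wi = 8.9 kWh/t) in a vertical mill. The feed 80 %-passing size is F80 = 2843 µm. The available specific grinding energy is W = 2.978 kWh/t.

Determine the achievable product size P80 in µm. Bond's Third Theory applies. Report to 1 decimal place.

P80 = 366.8 µm

W = 10 Wi / √P80 − 10 Wi / √F80
P80^-0.5 = F80^-0.5 + W/(10 Wi)
  = 2.9780/(10·8.9) + 1/√2843 = 0.033461 + 0.018755 = 0.052215
P80 = (1/0.052215)² = 19.1514² = 366.78 µm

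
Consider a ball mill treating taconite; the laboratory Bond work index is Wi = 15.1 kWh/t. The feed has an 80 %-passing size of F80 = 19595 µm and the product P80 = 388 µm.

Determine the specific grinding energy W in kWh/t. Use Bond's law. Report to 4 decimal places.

Bond:  W = 10 Wi (1/√P − 1/√F)
1/√388 = 0.050767;  1/√19595 = 0.007144
W = 10·15.1·(0.050767 − 0.007144) = 6.5872 kWh/t

W = 6.5872 kWh/t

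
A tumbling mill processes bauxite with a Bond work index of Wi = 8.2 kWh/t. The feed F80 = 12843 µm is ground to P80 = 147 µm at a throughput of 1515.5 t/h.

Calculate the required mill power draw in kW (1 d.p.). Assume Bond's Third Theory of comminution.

P = 9153.1 kW

W = 10 Wi (1/√P80 − 1/√F80)  [Bond]
W = 10·8.2·(1/√147 − 1/√12843) = 10·8.2·(0.073655) = 6.0397 kWh/t
Mill draw = 6.0397 × 1515.5 = 9153.1 kW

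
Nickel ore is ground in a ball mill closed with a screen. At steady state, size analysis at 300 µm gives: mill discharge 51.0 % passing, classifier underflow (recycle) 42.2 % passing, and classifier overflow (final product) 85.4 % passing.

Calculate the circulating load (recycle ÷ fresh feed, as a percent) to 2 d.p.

CL = 390.91 %

Balance %-passing 300 µm (r = R/F):
d + r·d = r·u + o → r(d−u) = o−d
r = (85.4 − 51.0)/(51.0 − 42.2) = 34.4/8.8 = 3.9091
CL = 100·r = 390.91 %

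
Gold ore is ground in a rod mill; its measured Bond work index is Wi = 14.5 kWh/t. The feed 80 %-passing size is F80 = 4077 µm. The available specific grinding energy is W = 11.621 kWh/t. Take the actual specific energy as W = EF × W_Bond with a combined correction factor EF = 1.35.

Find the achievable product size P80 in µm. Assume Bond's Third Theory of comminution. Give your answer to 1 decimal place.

P80 = 177.6 µm

W = 10·Wi·[P80^(−½) − F80^(−½)]
W_Bond = W / EF = 11.621 / 1.35 = 8.6081 kWh/t
P80^(−½) = W_Bond/(10 Wi) + F80^(−½)
  = 8.6081/(10·14.5) + 1/√4077 = 0.059367 + 0.015661 = 0.075028
P80 = (1/0.075028)² = 13.3284² = 177.65 µm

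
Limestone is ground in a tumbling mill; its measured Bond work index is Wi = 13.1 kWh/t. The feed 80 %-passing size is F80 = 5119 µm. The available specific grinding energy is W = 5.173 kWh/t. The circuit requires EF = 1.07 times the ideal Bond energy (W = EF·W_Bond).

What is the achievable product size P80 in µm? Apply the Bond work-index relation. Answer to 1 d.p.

P80 = 386.3 µm

W = 10 Wi (P80^-0.5 − F80^-0.5)
W_Bond = W / EF = 5.173 / 1.07 = 4.8346 kWh/t
P80^-0.5 = F80^-0.5 + W_Bond/(10 Wi)
  = 4.8346/(10·13.1) + 1/√5119 = 0.036905 + 0.013977 = 0.050882
P80 = (1/0.050882)² = 19.6533² = 386.25 µm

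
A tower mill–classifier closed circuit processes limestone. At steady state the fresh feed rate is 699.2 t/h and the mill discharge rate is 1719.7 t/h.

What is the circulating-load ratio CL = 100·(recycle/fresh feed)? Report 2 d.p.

Discharge = new feed + return, hence
R = M − F = 1719.7 − 699.2 = 1020.5 t/h
CL = 100·R/F = 100·1020.5/699.2 = 145.95 %

CL = 145.95 %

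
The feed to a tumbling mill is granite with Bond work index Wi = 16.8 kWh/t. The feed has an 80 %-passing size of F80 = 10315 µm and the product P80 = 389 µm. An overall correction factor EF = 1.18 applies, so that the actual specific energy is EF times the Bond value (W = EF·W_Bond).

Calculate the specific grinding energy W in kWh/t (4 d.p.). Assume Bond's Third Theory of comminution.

W = 10·Wi·[P80^(−½) − F80^(−½)]
1/√389 = 0.050702;  1/√10315 = 0.009846
W = 10·16.8·(0.050702 − 0.009846) = 6.8638 kWh/t
W_actual = 1.18 × 6.8638 = 8.0993 kWh/t

W = 8.0993 kWh/t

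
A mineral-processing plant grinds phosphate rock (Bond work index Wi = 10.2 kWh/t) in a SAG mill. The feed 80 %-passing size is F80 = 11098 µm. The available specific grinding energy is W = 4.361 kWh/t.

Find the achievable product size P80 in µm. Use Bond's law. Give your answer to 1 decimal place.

P80 = 366.3 µm

W = 10 Wi (P80^-0.5 − F80^-0.5)
⇒ 1/√P80 = W/(10 Wi) + 1/√F80
  = 4.3610/(10·10.2) + 1/√11098 = 0.042755 + 0.009492 = 0.052247
P80 = (1/0.052247)² = 19.1397² = 366.33 µm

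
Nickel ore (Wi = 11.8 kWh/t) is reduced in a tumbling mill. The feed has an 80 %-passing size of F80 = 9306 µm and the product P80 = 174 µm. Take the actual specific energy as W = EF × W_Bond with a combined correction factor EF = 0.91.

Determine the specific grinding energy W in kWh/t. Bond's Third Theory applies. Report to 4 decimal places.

W = 10 Wi (1/√P80 − 1/√F80)  [Bond]
1/√174 = 0.075810;  1/√9306 = 0.010366
W = 10·11.8·(0.075810 − 0.010366) = 7.7223 kWh/t
Apply correction: 7.7223 × 0.91 = 7.0273 kWh/t

W = 7.0273 kWh/t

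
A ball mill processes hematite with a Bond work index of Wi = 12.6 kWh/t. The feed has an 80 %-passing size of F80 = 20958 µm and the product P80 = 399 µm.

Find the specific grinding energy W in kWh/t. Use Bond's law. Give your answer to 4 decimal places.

W = 10 Wi (1/√P80 − 1/√F80)  [Bond]
1/√399 = 0.050063;  1/√20958 = 0.006908
W = 10·12.6·(0.050063 − 0.006908) = 5.4375 kWh/t

W = 5.4375 kWh/t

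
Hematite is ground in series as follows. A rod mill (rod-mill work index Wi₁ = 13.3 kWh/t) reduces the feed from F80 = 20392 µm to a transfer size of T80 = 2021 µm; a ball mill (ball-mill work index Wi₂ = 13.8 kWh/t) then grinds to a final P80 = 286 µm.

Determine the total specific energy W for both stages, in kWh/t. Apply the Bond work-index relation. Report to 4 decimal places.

W = 10·Wi·[P80^(−½) − F80^(−½)]
Stage 1 (20392→2021 µm, Wi₁=13.3): W₁ = 10·13.3·(0.022244 − 0.007003) = 2.0271 kWh/t
Stage 2 (2021→286 µm, Wi₂=13.8): W₂ = 10·13.8·(0.059131 − 0.022244) = 5.0904 kWh/t
W = W₁ + W₂ = 2.0271 + 5.0904 = 7.1175 kWh/t

W = 7.1175 kWh/t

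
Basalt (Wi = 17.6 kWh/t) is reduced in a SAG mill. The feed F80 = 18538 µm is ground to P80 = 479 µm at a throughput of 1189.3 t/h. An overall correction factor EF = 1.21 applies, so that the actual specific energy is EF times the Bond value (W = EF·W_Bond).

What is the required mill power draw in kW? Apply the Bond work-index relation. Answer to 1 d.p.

P = 9712.2 kW

Bond: W = 10·Wi·(1/√P80 − 1/√F80)
W = 10·17.6·(1/√479 − 1/√18538) = 10·17.6·(0.038347) = 6.7490 kWh/t
Apply correction: 6.7490 × 1.21 = 8.1663 kWh/t
P = W·T = 8.1663·1189.3 = 9712.2 kW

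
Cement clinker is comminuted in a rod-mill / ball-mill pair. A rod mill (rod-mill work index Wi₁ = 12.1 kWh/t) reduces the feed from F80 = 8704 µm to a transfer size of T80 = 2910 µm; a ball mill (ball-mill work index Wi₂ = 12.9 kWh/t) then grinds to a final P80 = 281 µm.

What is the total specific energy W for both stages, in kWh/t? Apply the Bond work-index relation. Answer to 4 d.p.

W = 6.2502 kWh/t

Bond:  W = 10 Wi (1/√P − 1/√F)
Stage 1 (8704→2910 µm, Wi₁=12.1): W₁ = 10·12.1·(0.018538 − 0.010719) = 0.9461 kWh/t
Stage 2 (2910→281 µm, Wi₂=12.9): W₂ = 10·12.9·(0.059655 − 0.018538) = 5.3041 kWh/t
W = W₁ + W₂ = 0.9461 + 5.3041 = 6.2502 kWh/t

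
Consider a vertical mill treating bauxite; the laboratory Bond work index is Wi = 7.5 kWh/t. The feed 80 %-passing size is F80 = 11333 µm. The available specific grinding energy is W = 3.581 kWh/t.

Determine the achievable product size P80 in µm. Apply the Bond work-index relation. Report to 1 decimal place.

Bond:  W = 10 Wi (1/√P − 1/√F)
⇒ 1/√P80 = W/(10 Wi) + 1/√F80
  = 3.5810/(10·7.5) + 1/√11333 = 0.047747 + 0.009394 = 0.057140
P80 = (1/0.057140)² = 17.5008² = 306.28 µm

P80 = 306.3 µm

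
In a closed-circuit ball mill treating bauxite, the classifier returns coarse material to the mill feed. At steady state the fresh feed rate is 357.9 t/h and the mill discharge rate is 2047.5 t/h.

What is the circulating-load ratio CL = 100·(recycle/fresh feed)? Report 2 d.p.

CL = 472.09 %

Discharge = new feed + return, hence
R = M − F = 2047.5 − 357.9 = 1689.6 t/h
CL = 100·R/F = 100·1689.6/357.9 = 472.09 %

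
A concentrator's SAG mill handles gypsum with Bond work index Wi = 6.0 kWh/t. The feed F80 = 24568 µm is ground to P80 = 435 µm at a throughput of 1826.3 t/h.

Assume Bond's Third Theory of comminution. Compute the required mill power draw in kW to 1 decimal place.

P = 4554.8 kW

Bond:  W = 10 Wi (1/√P − 1/√F)
W = 10·6.0·(1/√435 − 1/√24568) = 10·6.0·(0.041566) = 2.4940 kWh/t
P_mill = W·ṁ = 2.4940·1826.3 = 4554.8 kW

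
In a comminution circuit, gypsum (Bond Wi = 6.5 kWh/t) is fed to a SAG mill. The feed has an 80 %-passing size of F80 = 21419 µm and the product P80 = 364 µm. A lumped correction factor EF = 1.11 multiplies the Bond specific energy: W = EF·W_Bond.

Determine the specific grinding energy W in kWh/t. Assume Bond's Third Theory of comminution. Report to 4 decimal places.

W = 3.2887 kWh/t

W = 10·Wi·[P80^(−½) − F80^(−½)]
1/√364 = 0.052414;  1/√21419 = 0.006833
W = 10·6.5·(0.052414 − 0.006833) = 2.9628 kWh/t
With EF = 1.11: W = 2.9628·1.11 = 3.2887 kWh/t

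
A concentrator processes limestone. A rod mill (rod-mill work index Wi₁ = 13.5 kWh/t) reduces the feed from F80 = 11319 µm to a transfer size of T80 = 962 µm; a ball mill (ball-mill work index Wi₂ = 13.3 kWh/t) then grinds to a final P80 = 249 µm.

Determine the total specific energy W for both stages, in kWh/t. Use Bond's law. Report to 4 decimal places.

Bond:  W = 10 Wi (1/√P − 1/√F)
Stage 1 (11319→962 µm, Wi₁=13.5): W₁ = 10·13.5·(0.032241 − 0.009399) = 3.0837 kWh/t
Stage 2 (962→249 µm, Wi₂=13.3): W₂ = 10·13.3·(0.063372 − 0.032241) = 4.1404 kWh/t
W = W₁ + W₂ = 3.0837 + 4.1404 = 7.2241 kWh/t

W = 7.2241 kWh/t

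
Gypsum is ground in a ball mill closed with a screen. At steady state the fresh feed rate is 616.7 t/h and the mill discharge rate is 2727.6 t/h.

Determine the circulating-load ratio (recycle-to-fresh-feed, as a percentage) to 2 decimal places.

Steady state: M = F + R.
R = M − F = 2727.6 − 616.7 = 2110.9 t/h
CL = 100·R/F = 100·2110.9/616.7 = 342.29 %

CL = 342.29 %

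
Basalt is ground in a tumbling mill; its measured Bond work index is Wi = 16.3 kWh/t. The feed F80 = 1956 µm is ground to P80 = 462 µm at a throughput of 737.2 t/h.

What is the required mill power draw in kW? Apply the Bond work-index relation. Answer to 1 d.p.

Bond: W = 10·Wi·(1/√P80 − 1/√F80)
W = 10·16.3·(1/√462 − 1/√1956) = 10·16.3·(0.023913) = 3.8979 kWh/t
Power = W × throughput = 3.8979 kWh/t × 737.2 t/h = 2873.5 kW

P = 2873.5 kW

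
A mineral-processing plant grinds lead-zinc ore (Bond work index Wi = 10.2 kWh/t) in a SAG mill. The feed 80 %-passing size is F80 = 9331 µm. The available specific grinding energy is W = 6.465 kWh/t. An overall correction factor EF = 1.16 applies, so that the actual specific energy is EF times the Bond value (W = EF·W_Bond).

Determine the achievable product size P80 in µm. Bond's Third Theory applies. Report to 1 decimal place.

W = 10 Wi / √P80 − 10 Wi / √F80
W_Bond = W / EF = 6.465 / 1.16 = 5.5733 kWh/t
P80^-0.5 = F80^-0.5 + W_Bond/(10 Wi)
  = 5.5733/(10·10.2) + 1/√9331 = 0.054640 + 0.010352 = 0.064992
P80 = (1/0.064992)² = 15.3865² = 236.74 µm

P80 = 236.7 µm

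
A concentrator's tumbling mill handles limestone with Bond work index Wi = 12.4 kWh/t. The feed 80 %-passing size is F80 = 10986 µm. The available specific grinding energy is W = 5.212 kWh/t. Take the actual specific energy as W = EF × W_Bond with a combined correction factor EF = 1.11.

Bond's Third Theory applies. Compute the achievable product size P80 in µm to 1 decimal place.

P80 = 444.9 µm

W = 10 Wi (P80^-0.5 − F80^-0.5)
W_Bond = W / EF = 5.212 / 1.11 = 4.6955 kWh/t
1/√P80 = 1/√F80 + W_Bond/(10·Wi)
  = 4.6955/(10·12.4) + 1/√10986 = 0.037867 + 0.009541 = 0.047408
P80 = (1/0.047408)² = 21.0937² = 444.94 µm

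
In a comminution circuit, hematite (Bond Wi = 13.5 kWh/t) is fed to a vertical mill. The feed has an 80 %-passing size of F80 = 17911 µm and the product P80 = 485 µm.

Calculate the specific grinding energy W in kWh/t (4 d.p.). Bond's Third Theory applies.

W = 10 Wi (P80^-0.5 − F80^-0.5)
1/√485 = 0.045408;  1/√17911 = 0.007472
W = 10·13.5·(0.045408 − 0.007472) = 5.1213 kWh/t

W = 5.1213 kWh/t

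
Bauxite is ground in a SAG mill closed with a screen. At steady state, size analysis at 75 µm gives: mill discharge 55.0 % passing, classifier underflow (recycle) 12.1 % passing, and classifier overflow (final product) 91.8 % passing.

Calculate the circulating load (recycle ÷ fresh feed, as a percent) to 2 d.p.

CL = 85.78 %

Let r = R/F. Size balance at 75 µm:
(1+r)d = ru + o → r = (o−d)/(d−u)
r = (91.8 − 55.0)/(55.0 − 12.1) = 36.8/42.9 = 0.8578
CL = 100·r = 85.78 %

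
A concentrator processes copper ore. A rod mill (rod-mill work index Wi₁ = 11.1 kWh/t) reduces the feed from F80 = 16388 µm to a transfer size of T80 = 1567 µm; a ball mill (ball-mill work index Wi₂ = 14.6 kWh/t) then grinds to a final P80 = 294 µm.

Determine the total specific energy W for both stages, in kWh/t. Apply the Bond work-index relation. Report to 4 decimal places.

W = 10·Wi·[P80^(−½) − F80^(−½)]
Stage 1 (16388→1567 µm, Wi₁=11.1): W₁ = 10·11.1·(0.025262 − 0.007812) = 1.9370 kWh/t
Stage 2 (1567→294 µm, Wi₂=14.6): W₂ = 10·14.6·(0.058321 − 0.025262) = 4.8267 kWh/t
W = W₁ + W₂ = 1.9370 + 4.8267 = 6.7636 kWh/t

W = 6.7636 kWh/t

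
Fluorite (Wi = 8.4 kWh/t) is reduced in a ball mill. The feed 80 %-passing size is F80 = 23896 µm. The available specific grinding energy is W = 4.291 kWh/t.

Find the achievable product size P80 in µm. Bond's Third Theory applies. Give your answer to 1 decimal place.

P80 = 301.9 µm

W = 10·Wi·[P80^(−½) − F80^(−½)]
⇒ 1/√P80 = W/(10·Wi) + 1/√F80
  = 4.2910/(10·8.4) + 1/√23896 = 0.051083 + 0.006469 = 0.057552
P80 = (1/0.057552)² = 17.3755² = 301.91 µm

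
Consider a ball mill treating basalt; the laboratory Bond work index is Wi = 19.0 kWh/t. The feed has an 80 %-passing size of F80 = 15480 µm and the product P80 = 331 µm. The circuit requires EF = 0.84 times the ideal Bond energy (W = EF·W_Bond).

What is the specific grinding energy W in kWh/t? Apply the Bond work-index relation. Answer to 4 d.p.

W = 10·Wi·[P80^(−½) − F80^(−½)]
1/√331 = 0.054965;  1/√15480 = 0.008037
W = 10·19.0·(0.054965 − 0.008037) = 8.9162 kWh/t
Corrected W = EF·W_Bond = 0.84·8.9162 = 7.4896 kWh/t

W = 7.4896 kWh/t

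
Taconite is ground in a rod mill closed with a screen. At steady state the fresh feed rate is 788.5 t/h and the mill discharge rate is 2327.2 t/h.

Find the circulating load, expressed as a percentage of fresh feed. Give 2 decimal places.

Steady state: M = F + R.
R = M − F = 2327.2 − 788.5 = 1538.7 t/h
CL = 100·R/F = 100·1538.7/788.5 = 195.14 %

CL = 195.14 %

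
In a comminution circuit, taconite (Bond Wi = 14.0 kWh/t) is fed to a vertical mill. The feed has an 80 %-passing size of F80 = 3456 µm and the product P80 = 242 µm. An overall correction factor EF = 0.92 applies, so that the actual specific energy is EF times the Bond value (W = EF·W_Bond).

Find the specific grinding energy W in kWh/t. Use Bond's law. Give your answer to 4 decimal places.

W = 6.0886 kWh/t

W = 10 Wi (1/√P80 − 1/√F80)  [Bond]
1/√242 = 0.064282;  1/√3456 = 0.017010
W = 10·14.0·(0.064282 − 0.017010) = 6.6181 kWh/t
W_actual = 0.92 × 6.6181 = 6.0886 kWh/t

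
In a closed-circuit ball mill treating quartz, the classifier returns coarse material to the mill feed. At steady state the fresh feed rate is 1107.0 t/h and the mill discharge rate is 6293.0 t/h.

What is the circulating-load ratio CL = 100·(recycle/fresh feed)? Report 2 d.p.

Discharge = new feed + return, hence
R = M − F = 6293.0 − 1107.0 = 5186.0 t/h
CL = 100·R/F = 100·5186.0/1107.0 = 468.47 %

CL = 468.47 %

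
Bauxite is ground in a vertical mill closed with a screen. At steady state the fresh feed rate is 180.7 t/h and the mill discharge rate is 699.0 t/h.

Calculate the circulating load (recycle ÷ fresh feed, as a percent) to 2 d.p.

CL = 286.83 %

Steady state: M = F + R.
R = M − F = 699.0 − 180.7 = 518.3 t/h
CL = 100·R/F = 100·518.3/180.7 = 286.83 %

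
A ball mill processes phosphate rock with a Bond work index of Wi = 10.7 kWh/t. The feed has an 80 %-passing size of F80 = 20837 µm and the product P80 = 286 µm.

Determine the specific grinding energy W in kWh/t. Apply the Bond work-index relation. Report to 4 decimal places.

W_Bond = 10·Wi·(1/√P₈₀ − 1/√F₈₀)
1/√286 = 0.059131;  1/√20837 = 0.006928
W = 10·10.7·(0.059131 − 0.006928) = 5.5858 kWh/t

W = 5.5858 kWh/t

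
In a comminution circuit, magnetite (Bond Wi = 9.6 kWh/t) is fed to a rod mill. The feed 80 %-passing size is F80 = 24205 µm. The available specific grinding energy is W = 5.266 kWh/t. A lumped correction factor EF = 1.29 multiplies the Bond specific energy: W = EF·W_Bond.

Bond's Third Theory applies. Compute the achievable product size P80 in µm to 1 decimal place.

W = 10·Wi·[P80^(−½) − F80^(−½)]
W_Bond = W / EF = 5.266 / 1.29 = 4.0822 kWh/t
P80^-0.5 = F80^-0.5 + W_Bond/(10 Wi)
  = 4.0822/(10·9.6) + 1/√24205 = 0.042523 + 0.006428 = 0.048950
P80 = (1/0.048950)² = 20.4289² = 417.34 µm

P80 = 417.3 µm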